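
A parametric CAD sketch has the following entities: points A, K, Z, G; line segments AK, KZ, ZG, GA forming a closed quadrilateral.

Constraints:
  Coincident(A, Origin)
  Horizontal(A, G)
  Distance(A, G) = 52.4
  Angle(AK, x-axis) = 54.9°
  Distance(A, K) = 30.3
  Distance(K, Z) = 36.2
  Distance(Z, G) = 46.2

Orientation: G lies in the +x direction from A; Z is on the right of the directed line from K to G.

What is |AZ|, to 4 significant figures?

12.34

A is at the origin; AG is horizontal with |AG| = 52.4 and G in +x, so G = (52.4, 0). AK runs at 54.9° with |AK| = 30.3, so K = (17.42, 24.79). Z is determined by |KZ| = 36.2 and |ZG| = 46.2 together: it lies at the intersection of circle(K, 36.2) and circle(G, 46.2). With |KG| = 42.87, the foot of the radical line on KG is 11.83 from K and the perpendicular offset is √(36.2² − 11.83²) = 34.21. Taking the right-of-KG solution: Z = (7.287, -9.962).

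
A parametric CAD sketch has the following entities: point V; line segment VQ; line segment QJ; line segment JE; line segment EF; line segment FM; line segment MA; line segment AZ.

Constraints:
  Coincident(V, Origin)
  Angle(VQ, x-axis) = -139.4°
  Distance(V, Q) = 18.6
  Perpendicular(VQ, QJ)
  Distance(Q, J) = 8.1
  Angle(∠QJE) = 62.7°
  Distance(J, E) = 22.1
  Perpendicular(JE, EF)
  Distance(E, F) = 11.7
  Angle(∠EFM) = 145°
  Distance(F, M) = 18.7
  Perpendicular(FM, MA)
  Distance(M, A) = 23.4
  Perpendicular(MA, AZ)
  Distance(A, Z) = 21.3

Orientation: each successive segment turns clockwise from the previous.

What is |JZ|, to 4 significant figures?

5.865

FM is perpendicular to MA, so MA runs at 158.3°; with |MA| = 23.4, A = (-23.85, -20.98). The perpendicularity gives AZ at right angles to MA, so AZ runs at 68.30°; with |AZ| = 21.3, Z = (-15.98, -1.189). Then |JZ| = |Z − J| = 5.865.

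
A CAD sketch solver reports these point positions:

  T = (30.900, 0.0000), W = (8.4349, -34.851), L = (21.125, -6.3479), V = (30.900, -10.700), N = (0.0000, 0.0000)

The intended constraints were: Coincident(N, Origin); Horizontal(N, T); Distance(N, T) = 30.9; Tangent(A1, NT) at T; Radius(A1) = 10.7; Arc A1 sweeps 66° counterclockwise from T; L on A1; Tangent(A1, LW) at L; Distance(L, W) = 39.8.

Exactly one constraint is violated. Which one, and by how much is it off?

Distance(L, W) = 39.8 — off by 8.60.

N = (0.00, 0.00) ✓; N.y = 0.00, T.y = 0.00 ✓; |NT| = 30.90 ✓; ∠(VT, TN) = 90.00° ✓; |VT| = 10.70 ✓; bearing(V→L) − bearing(V→T) = 66.00° ✓; |VL| = 10.70 ✓; ∠(VL, LW) = 90.00° ✓; |LW| = 31.20 ✗.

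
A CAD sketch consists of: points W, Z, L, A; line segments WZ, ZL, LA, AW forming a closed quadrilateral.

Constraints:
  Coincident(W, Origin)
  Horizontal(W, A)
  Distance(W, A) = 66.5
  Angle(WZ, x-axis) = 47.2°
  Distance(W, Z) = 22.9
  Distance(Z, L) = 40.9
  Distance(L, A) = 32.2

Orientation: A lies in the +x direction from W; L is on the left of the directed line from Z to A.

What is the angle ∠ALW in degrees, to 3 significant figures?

83.4°

Checks: |ZL| = 40.90 ✓; |LA| = 32.20 ✓.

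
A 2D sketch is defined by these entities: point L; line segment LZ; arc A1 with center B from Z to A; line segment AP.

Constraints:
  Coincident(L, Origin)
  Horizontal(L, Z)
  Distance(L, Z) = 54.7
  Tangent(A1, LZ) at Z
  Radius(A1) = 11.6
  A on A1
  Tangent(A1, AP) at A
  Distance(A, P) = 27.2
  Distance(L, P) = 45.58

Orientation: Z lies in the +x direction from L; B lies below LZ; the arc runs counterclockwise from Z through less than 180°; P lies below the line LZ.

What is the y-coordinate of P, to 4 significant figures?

-31.56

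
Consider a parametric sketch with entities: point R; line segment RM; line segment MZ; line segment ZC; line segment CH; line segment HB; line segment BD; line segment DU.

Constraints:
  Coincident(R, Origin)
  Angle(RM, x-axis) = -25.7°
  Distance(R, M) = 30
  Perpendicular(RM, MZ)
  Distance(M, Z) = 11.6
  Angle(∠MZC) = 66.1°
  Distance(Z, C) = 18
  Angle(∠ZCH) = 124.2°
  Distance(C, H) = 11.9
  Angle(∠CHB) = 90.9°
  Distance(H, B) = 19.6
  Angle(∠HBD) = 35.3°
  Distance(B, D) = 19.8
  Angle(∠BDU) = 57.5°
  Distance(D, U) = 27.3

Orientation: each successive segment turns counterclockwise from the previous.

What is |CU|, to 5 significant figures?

27.819

R is at the origin; RM runs at -25.7° with length 30.0, so M = (27.032, -13.010). The perpendicularity gives MZ at right angles to RM, so MZ runs at 64.300°; with |MZ| = 11.6, Z = (32.063, -2.5573). ∠MZC = 66.1° gives ZC at 178.20° from the x-axis; with |ZC| = 18.0, C = (14.072, -1.9919). ∠ZCH = 124.2° gives CH at -126.00° from the x-axis; with |CH| = 11.9, H = (7.0770, -11.619). ∠CHB = 90.9° gives HB at -36.900° from the x-axis; with |HB| = 19.6, B = (22.751, -23.387). ∠HBD = 35.3° gives BD at 107.80° from the x-axis; with |BD| = 19.8, D = (16.698, -4.5353). ∠BDU = 57.5° gives DU at -129.70° from the x-axis; with |DU| = 27.3, U = (-0.74032, -25.540). Then |CU| = |U − C| = 27.819.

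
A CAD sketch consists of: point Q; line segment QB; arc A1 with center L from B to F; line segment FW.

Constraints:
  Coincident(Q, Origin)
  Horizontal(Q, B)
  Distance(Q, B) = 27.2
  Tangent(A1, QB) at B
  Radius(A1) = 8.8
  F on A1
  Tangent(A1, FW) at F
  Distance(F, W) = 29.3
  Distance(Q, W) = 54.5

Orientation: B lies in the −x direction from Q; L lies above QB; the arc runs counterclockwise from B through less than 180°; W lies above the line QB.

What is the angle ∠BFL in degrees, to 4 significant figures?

23.56°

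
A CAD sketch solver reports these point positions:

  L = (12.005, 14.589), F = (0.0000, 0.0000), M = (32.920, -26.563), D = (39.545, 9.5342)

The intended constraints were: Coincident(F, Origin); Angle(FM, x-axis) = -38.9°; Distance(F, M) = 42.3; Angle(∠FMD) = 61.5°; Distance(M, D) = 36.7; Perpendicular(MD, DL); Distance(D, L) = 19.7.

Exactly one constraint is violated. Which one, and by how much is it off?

Distance(D, L) = 19.7 — off by 8.30.

F = (0.00, 0.00) ✓; FM at -38.90° ✓; |FM| = 42.30 ✓; ∠FMD = 61.50° ✓; |MD| = 36.70 ✓; ∠(MD, DL) = 90.00° ✓; |DL| = 28.00 ✗.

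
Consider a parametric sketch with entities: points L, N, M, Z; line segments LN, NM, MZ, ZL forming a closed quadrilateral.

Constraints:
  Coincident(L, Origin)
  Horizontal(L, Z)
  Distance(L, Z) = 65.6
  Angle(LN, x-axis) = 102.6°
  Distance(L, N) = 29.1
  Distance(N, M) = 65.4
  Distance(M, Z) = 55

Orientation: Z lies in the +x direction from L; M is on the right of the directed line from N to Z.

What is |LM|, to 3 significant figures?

37.3

Checks: |NM| = 65.40 ✓; |MZ| = 55.00 ✓.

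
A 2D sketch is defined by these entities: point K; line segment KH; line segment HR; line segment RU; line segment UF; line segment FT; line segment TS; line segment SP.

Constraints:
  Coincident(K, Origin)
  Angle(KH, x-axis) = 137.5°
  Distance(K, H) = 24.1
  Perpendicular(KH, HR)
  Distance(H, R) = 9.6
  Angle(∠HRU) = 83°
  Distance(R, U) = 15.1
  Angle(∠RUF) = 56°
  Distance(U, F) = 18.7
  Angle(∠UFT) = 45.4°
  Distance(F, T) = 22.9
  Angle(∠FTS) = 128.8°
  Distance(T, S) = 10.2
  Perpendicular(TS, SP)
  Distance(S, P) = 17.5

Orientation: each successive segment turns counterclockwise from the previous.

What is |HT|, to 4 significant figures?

16.51

K is at the origin; KH runs at 137.5° with length 24.1, so H = (-17.77, 16.28). The perpendicularity gives HR at right angles to KH, so HR runs at -132.5°; with |HR| = 9.6, R = (-24.25, 9.204). ∠HRU = 83.0° gives RU at -35.50° from the x-axis; with |RU| = 15.1, U = (-11.96, 0.4352). ∠RUF = 56.0° gives UF at 88.50° from the x-axis; with |UF| = 18.7, F = (-11.47, 19.13). ∠UFT = 45.4° gives FT at -136.9° from the x-axis; with |FT| = 22.9, T = (-28.19, 3.482). Then |HT| = |T − H| = 16.51.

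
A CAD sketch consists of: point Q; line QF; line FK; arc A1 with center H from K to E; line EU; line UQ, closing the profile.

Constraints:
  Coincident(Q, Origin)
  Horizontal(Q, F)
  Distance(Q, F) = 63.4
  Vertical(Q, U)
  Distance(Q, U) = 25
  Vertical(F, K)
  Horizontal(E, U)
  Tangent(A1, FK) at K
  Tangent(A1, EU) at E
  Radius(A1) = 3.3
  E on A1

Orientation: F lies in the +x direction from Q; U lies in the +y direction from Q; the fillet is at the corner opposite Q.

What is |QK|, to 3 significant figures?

67.0

The virtual corner opposite Q is at (63.4, 25.0). The tangent condition forces HK to be normal to FK and the tangent condition forces HE to be normal to EU, with radius 3.3, so the center H sits 3.3 in from both sides at H = (60.1, 21.7). That places the tangent points at K = (63.4, 21.7) on FK and E = (60.1, 25.0) on EU. Then |QK| = |K − Q| = 67.0.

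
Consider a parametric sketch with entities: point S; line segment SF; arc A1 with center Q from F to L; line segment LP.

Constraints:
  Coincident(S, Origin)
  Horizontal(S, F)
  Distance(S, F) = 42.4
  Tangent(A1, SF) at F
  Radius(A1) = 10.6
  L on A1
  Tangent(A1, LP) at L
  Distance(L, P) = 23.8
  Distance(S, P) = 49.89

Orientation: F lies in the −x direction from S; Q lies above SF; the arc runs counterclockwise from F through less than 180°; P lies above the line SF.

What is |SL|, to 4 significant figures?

34.06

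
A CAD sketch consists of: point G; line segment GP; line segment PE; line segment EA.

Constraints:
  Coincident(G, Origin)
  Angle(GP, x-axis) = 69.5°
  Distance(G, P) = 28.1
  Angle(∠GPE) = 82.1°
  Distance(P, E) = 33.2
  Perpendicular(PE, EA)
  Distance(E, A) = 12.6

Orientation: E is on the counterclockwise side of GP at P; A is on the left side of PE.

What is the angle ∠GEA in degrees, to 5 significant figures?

46.507°

G is at the origin; GP runs at 69.5° with length 28.1, so P = 28.1·(cos 69.5°, sin 69.5°) = (9.8408, 26.320). ∠GPE = 82.1°, so PE runs at 69.5° + (180° − 82.1°) = 167.40° from the x-axis; with |PE| = 33.2, E = P + 33.2·(cos 167.40°, sin 167.40°) = (-22.560, 33.563). PE ⟂ EA; with |EA| = 12.6 on the left of PE, A = E + 12.6·(-0.21814, -0.97592) = (-25.308, 21.266). Then cos ∠GEA = EG·EA / (|EG||EA|), giving 46.507°.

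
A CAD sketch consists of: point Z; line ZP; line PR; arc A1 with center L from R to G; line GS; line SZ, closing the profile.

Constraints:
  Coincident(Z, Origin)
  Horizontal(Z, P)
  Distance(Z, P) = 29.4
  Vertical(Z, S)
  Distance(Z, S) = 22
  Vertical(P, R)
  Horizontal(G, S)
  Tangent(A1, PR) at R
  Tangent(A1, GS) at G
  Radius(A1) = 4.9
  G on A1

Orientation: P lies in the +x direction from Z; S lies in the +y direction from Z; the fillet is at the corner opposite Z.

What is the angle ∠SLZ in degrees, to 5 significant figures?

46.223°

ZS is vertical with |ZS| = 22.0 and S on the +y side, so S = (0.0000, 22.000). The virtual corner opposite Z is at (29.400, 22.000). Tangency of A1 to PR means the radius LR is perpendicular to PR and tangency of A1 to GS means the radius LG is perpendicular to GS, with radius 4.9, so the center L sits 4.9 in from both sides at L = (24.500, 17.100). Then cos ∠SLZ = LS·LZ / (|LS||LZ|), giving 46.223°.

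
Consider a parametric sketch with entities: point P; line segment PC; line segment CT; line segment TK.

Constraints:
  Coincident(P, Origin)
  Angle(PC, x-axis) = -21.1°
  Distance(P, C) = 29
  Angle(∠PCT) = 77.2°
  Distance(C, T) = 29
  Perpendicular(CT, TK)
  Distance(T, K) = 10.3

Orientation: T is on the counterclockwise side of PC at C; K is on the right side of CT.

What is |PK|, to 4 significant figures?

44.70

∠PCT = 77.2°, so CT runs at -21.1° + (180° − 77.2°) = 81.70° from the x-axis; with |CT| = 29.0, T = C + 29.0·(cos 81.70°, sin 81.70°) = (31.24, 18.26). CT ⟂ TK; with |TK| = 10.3 on the right of CT, K = T + 10.3·(0.9895, -0.1444) = (41.43, 16.77). Then |PK| = |K − P| = 44.70.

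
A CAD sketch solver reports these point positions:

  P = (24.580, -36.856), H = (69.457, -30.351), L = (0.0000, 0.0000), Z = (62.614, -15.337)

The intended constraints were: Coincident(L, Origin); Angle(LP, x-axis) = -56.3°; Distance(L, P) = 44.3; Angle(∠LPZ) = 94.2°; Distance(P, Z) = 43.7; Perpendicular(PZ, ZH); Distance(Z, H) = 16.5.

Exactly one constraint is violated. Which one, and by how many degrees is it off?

Perpendicular(PZ, ZH) — off by 5.00°.

L = (0.00, 0.00) ✓; LP at -56.30° ✓; |LP| = 44.30 ✓; ∠LPZ = 94.20° ✓; |PZ| = 43.70 ✓; ∠(PZ, ZH) = 95.00° ✗; |ZH| = 16.50 ✓.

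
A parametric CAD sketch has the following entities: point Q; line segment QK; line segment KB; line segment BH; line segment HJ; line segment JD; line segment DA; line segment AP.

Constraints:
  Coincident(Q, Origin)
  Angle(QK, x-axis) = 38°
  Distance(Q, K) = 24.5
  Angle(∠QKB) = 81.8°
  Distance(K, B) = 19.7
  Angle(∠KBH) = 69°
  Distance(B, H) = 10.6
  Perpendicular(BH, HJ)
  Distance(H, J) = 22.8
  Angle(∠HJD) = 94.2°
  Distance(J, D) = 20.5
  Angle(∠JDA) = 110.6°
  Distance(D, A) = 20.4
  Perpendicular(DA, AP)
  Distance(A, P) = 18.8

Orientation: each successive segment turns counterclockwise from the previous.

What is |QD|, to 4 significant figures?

42.25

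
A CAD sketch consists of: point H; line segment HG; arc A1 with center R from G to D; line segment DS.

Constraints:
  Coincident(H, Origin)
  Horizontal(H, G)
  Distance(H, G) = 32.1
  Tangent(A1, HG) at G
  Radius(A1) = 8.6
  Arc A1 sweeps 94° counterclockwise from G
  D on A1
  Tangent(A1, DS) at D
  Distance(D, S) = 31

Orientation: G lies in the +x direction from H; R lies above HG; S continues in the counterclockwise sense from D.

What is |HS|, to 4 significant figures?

55.62

H is at the origin; H and G share the same y with |HG| = 32.1 and G on the +x side, so G = (32.10, 0.000). A1 meets HG tangentially, so RG is at right angles to HG, so R = G + (0, 8.6) = (32.10, 8.600). On A1, G sits at bearing -90° from R; a 94° counterclockwise sweep puts D at bearing 4°, so D = R + 8.6·(cos 4°, sin 4°) = (40.68, 9.200). Tangency of A1 to DS means the radius RD is perpendicular to DS, so DS runs along (−sin 4°, cos 4°); with |DS| = 31.0, S = (38.52, 40.12). Then |HS| = |S − H| = 55.62.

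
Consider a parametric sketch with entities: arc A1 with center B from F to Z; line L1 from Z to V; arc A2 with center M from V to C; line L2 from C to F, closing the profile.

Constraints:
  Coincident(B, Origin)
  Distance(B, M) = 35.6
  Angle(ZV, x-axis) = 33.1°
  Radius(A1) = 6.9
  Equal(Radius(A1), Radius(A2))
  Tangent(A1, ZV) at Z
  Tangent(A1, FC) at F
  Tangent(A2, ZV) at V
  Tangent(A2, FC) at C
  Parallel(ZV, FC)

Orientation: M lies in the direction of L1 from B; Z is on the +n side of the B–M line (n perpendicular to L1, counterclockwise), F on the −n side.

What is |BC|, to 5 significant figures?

36.263

The slot axis is L1's direction at 33.1°, so u = (cos 33.1°, sin 33.1°) = (0.83772, 0.54610) and n = (−sin 33.1°, cos 33.1°) = (-0.54610, 0.83772). B is at the origin and M lies 35.6 along u from B, so M = 35.6·u = (29.823, 19.441). Tangency of A1 to both parallel lines with radius 6.9 puts Z and F at B ± 6.9·n: Z = (-3.7681, 5.7803), F = (3.7681, -5.7803). Equal radii place V and C the same way about M: V = M + 6.9·n = (26.055, 25.221), C = M − 6.9·n = (33.591, 13.661). Then |BC| = |C − B| = 36.263.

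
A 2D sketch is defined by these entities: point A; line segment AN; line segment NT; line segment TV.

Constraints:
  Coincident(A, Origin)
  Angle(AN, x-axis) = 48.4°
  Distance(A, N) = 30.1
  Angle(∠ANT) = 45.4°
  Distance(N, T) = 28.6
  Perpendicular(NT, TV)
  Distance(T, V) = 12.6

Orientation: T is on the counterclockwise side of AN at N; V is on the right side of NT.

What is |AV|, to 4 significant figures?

34.84

A is at the origin; AN runs at 48.4° with length 30.1, so N = 30.1·(cos 48.4°, sin 48.4°) = (19.98, 22.51). ∠ANT = 45.4°, so NT runs at 48.4° + (180° − 45.4°) = 183.0° from the x-axis; with |NT| = 28.6, T = N + 28.6·(cos 183.0°, sin 183.0°) = (-8.577, 21.01). The perpendicularity gives TV at right angles to NT; with |TV| = 12.6 on the right of NT, V = T + 12.6·(-0.05234, 0.9986) = (-9.236, 33.59). Then |AV| = |V − A| = 34.84.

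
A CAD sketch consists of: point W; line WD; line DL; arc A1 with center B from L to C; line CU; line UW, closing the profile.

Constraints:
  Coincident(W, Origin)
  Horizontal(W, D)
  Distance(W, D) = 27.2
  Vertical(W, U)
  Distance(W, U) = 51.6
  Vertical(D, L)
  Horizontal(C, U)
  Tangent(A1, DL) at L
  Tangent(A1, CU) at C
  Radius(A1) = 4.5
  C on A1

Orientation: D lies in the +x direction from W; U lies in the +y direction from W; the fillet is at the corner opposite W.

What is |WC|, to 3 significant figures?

56.4

W is at the origin; W and D share the same y with |WD| = 27.2 and D on the +x side, so D = (27.2, 0.00). WU is vertical with |WU| = 51.6 and U on the +y side, so U = (0.00, 51.6). The virtual corner opposite W is at (27.2, 51.6). Tangency of A1 to DL means the radius BL is perpendicular to DL and A1 meets CU tangentially, so BC is at right angles to CU, with radius 4.5, so the center B sits 4.5 in from both sides at B = (22.7, 47.1). That places the tangent points at L = (27.2, 47.1) on DL and C = (22.7, 51.6) on CU. Then |WC| = |C − W| = 56.4.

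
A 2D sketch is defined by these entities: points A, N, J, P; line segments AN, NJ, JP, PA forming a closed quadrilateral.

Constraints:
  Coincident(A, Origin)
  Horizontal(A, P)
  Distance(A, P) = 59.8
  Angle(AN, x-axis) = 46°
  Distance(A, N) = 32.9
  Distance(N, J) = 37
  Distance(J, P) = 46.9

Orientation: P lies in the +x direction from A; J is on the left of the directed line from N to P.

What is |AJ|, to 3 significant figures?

69.7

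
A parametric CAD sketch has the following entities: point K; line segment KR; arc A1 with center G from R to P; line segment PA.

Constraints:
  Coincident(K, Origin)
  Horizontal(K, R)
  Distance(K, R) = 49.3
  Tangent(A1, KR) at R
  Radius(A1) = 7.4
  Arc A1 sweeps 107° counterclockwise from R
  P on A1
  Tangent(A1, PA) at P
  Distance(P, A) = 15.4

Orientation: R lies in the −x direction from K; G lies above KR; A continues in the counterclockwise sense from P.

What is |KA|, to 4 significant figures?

52.66

K is at the origin; KR is horizontal with |KR| = 49.3 and R on the −x side, so R = (-49.30, 0.000). The tangent condition forces GR to be normal to KR, so G = R + (0, 7.4) = (-49.30, 7.400). On A1, R sits at bearing -90° from G; a 107° counterclockwise sweep puts P at bearing 17°, so P = G + 7.4·(cos 17°, sin 17°) = (-42.22, 9.564). Since A1 is tangent to PA there, GP ⟂ PA, so PA runs along (−sin 17°, cos 17°); with |PA| = 15.4, A = (-46.73, 24.29). Then |KA| = |A − K| = 52.66.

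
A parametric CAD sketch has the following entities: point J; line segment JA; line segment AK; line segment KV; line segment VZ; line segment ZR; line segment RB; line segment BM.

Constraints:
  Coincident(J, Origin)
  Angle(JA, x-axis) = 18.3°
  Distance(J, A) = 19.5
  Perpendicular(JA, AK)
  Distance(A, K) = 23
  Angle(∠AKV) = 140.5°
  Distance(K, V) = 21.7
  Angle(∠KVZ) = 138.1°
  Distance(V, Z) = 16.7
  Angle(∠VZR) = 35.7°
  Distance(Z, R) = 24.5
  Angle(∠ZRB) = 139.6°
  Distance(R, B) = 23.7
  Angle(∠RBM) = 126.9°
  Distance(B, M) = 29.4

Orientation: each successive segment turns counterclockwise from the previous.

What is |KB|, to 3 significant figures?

10.9

J is at the origin; JA runs at 18.3° with length 19.5, so A = (18.5, 6.12). JA ⟂ AK, so AK runs at 108°; with |AK| = 23.0, K = (11.3, 28.0). ∠AKV = 140.5° gives KV at 148° from the x-axis; with |KV| = 21.7, V = (-7.07, 39.5). ∠KVZ = 138.1° gives VZ at -170° from the x-axis; with |VZ| = 16.7, Z = (-23.5, 36.7). ∠VZR = 35.7° gives ZR at -26.0° from the x-axis; with |ZR| = 24.5, R = (-1.51, 26.0). ∠ZRB = 139.6° gives RB at 14.4° from the x-axis; with |RB| = 23.7, B = (21.4, 31.9). Then |KB| = |B − K| = 10.9.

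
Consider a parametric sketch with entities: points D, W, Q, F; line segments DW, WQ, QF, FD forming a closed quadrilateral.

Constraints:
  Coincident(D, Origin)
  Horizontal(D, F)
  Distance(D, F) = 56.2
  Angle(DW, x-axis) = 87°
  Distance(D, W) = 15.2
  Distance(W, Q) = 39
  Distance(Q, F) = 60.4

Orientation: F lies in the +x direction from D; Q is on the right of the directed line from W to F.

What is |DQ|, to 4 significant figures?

23.83

Checks: |WQ| = 39.00 ✓; |QF| = 60.40 ✓.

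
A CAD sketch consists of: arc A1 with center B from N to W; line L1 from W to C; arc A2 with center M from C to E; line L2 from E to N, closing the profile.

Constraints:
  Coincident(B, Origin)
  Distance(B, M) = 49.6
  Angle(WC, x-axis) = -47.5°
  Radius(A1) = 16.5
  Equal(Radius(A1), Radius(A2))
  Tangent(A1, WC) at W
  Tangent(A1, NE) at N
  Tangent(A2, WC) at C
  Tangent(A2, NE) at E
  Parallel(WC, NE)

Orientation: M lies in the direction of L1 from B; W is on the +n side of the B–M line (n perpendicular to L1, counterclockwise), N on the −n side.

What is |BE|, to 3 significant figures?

52.3

Tangency of A1 to both parallel lines with radius 16.5 puts W and N at B ± 16.5·n: W = (12.2, 11.1), N = (-12.2, -11.1). Equal radii place C and E the same way about M: C = M + 16.5·n = (45.7, -25.4), E = M − 16.5·n = (21.3, -47.7). Then |BE| = |E − B| = 52.3.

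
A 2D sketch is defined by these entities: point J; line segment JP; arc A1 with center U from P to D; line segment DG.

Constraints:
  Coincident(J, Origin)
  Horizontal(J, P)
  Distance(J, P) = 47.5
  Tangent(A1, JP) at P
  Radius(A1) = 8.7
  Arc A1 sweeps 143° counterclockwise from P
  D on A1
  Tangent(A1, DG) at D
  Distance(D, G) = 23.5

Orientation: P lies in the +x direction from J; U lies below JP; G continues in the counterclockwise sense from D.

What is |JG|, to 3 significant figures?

67.9

J is at the origin; J and P share the same y with |JP| = 47.5 and P on the +x side, so P = (47.5, 0.00). A1 meets JP tangentially, so UP is at right angles to JP, so U = P + (0, -8.7) = (47.5, -8.70). On A1, P sits at bearing 90° from U; a 143° counterclockwise sweep puts D at bearing 233°, so D = U + 8.7·(cos 233°, sin 233°) = (42.3, -15.6). A1 meets DG tangentially, so UD is at right angles to DG, so DG runs along (−sin 233°, cos 233°); with |DG| = 23.5, G = (61.0, -29.8). Then |JG| = |G − J| = 67.9.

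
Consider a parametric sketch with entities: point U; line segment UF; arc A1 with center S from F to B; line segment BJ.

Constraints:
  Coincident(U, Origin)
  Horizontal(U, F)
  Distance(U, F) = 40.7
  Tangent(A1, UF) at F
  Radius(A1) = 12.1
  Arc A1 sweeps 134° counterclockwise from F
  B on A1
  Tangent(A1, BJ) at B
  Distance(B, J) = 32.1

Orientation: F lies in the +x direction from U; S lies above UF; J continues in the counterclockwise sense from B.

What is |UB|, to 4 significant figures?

53.49

U is at the origin; UF is horizontal with |UF| = 40.7 and F on the +x side, so F = (40.70, 0.000). The tangent condition forces SF to be normal to UF, so S = F + (0, 12.1) = (40.70, 12.10). On A1, F sits at bearing -90° from S; a 134° counterclockwise sweep puts B at bearing 44°, so B = S + 12.1·(cos 44°, sin 44°) = (49.40, 20.51). Then |UB| = |B − U| = 53.49.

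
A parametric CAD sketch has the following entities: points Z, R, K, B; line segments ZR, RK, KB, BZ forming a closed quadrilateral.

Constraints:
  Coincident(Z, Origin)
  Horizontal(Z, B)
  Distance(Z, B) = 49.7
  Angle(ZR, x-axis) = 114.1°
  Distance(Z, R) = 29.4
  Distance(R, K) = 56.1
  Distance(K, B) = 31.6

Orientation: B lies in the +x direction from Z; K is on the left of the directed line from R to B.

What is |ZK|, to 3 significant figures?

53.8

Checks: |RK| = 56.10 ✓; |KB| = 31.60 ✓.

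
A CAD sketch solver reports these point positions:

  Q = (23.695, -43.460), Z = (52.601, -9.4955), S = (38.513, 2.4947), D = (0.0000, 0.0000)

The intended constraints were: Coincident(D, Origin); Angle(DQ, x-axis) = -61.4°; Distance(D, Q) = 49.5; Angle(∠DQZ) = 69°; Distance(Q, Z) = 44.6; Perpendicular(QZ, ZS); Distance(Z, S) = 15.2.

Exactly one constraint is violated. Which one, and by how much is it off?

Distance(Z, S) = 15.2 — off by 3.30.

D = (0.00, 0.00) ✓; DQ at -61.40° ✓; |DQ| = 49.50 ✓; ∠DQZ = 69.00° ✓; |QZ| = 44.60 ✓; ∠(QZ, ZS) = 90.00° ✓; |ZS| = 18.50 ✗.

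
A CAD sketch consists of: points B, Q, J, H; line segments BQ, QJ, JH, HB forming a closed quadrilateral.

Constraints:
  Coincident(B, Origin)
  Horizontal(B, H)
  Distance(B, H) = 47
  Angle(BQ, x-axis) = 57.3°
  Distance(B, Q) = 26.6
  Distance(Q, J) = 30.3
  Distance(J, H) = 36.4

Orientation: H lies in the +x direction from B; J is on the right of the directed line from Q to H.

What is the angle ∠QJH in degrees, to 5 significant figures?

72.118°

Checks: |QJ| = 30.30 ✓; |JH| = 36.40 ✓.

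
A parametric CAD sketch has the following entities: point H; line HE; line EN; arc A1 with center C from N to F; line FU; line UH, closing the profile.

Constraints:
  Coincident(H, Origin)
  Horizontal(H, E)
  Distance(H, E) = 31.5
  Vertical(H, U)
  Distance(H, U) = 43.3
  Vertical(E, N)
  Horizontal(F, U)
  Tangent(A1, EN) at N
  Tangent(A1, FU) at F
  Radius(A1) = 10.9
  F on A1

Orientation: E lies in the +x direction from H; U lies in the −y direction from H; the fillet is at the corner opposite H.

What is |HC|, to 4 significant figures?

38.39

H is at the origin; H and E share the same y with |HE| = 31.5 and E on the +x side, so E = (31.50, 0.000). H and U share the same x with |HU| = 43.3 and U on the −y side, so U = (0.000, -43.30). The virtual corner opposite H is at (31.50, -43.30). A1 meets EN tangentially, so CN is at right angles to EN and since A1 is tangent to FU there, CF ⟂ FU, with radius 10.9, so the center C sits 10.9 in from both sides at C = (20.60, -32.40). Then |HC| = |C − H| = 38.39.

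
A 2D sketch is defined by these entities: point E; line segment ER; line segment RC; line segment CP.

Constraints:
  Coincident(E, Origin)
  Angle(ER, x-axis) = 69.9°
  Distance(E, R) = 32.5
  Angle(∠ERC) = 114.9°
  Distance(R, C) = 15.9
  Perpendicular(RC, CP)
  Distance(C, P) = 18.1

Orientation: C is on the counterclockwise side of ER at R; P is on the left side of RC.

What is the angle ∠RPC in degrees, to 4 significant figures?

41.30°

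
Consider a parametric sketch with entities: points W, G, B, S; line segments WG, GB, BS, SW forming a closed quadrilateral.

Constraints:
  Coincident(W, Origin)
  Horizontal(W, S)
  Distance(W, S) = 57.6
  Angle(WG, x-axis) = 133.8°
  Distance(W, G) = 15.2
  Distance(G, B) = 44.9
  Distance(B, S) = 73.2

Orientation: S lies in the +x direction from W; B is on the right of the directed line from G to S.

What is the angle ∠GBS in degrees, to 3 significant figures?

66.6°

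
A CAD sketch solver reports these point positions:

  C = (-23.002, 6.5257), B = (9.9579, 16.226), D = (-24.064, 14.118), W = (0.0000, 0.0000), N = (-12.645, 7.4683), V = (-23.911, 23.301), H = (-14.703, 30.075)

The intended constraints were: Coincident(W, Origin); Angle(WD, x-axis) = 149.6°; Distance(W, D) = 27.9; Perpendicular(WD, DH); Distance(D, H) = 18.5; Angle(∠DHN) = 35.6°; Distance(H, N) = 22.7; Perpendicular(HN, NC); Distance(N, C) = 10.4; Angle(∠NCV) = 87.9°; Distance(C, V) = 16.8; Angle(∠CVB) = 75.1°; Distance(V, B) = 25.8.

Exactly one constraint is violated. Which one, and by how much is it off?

Distance(V, B) = 25.8 — off by 8.80.

W = (0.00, 0.00) ✓; WD at 149.6° ✓; |WD| = 27.90 ✓; ∠(WD, DH) = 90.00° ✓; |DH| = 18.50 ✓; ∠DHN = 35.60° ✓; |HN| = 22.70 ✓; ∠(HN, NC) = 90.00° ✓; |NC| = 10.40 ✓; ∠NCV = 87.90° ✓; |CV| = 16.80 ✓; ∠CVB = 75.10° ✓; |VB| = 34.60 ✗.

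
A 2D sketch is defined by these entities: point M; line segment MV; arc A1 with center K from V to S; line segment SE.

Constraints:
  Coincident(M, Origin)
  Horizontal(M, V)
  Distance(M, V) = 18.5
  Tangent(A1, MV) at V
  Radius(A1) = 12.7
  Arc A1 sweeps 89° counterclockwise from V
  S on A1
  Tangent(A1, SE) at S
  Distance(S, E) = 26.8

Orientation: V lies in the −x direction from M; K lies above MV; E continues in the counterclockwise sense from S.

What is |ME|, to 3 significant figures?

39.6

On A1, V sits at bearing -90° from K; an 89° counterclockwise sweep puts S at bearing -1°, so S = K + 12.7·(cos -1°, sin -1°) = (-5.80, 12.5). A1 meets SE tangentially, so KS is at right angles to SE, so SE runs along (−sin -1°, cos -1°); with |SE| = 26.8, E = (-5.33, 39.3). Then |ME| = |E − M| = 39.6.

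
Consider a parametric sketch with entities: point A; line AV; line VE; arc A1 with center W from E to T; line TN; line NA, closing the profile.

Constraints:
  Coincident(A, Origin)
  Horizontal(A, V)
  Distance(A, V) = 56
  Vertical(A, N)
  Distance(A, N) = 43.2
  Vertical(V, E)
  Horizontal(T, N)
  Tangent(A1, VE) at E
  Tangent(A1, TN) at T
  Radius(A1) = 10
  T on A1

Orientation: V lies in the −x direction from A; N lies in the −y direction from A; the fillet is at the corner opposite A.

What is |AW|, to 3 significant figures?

56.7

AN is vertical with |AN| = 43.2 and N on the −y side, so N = (0.00, -43.2). The virtual corner opposite A is at (-56.0, -43.2). Tangency of A1 to VE means the radius WE is perpendicular to VE and since A1 is tangent to TN there, WT ⟂ TN, with radius 10.0, so the center W sits 10.0 in from both sides at W = (-46.0, -33.2). Then |AW| = |W − A| = 56.7.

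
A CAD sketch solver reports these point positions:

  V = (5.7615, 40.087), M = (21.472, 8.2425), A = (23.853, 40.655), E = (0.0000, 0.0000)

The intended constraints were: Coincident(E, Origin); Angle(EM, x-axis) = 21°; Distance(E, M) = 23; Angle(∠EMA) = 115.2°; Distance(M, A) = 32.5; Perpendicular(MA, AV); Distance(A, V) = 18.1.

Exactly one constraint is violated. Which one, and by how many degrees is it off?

Perpendicular(MA, AV) — off by 6.00°.

E = (0.00, 0.00) ✓; EM at 21.00° ✓; |EM| = 23.00 ✓; ∠EMA = 115.2° ✓; |MA| = 32.50 ✓; ∠(MA, AV) = 96.00° ✗; |AV| = 18.10 ✓.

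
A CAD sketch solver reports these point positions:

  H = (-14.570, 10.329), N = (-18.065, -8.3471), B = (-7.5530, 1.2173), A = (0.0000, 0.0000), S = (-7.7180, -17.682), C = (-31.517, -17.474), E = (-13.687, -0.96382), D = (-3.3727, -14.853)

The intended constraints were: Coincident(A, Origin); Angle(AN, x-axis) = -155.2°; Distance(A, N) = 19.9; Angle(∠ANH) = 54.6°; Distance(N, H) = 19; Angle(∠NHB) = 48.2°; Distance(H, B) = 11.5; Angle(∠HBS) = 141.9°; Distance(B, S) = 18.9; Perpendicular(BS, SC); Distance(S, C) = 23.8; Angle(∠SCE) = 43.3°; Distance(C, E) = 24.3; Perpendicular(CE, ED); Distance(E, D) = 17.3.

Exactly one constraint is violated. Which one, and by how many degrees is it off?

Perpendicular(CE, ED) — off by 6.20°.

A = (0.00, 0.00) ✓; AN at -155.2° ✓; |AN| = 19.90 ✓; ∠ANH = 54.60° ✓; |NH| = 19.00 ✓; ∠NHB = 48.20° ✓; |HB| = 11.50 ✓; ∠HBS = 141.9° ✓; |BS| = 18.90 ✓; ∠(BS, SC) = 90.00° ✓; |SC| = 23.80 ✓; ∠SCE = 43.30° ✓; |CE| = 24.30 ✓; ∠(CE, ED) = 96.20° ✗; |ED| = 17.30 ✓.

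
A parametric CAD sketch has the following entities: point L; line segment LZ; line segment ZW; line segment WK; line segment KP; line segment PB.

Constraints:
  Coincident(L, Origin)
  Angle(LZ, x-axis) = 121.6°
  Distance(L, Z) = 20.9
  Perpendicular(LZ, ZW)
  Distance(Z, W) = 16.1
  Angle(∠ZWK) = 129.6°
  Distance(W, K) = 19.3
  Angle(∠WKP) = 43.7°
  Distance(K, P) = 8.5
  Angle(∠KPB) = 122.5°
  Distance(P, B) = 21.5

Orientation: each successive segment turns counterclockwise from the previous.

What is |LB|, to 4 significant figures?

28.43

L is at the origin; LZ runs at 121.6° with length 20.9, so Z = (-10.95, 17.80). The perpendicularity gives ZW at right angles to LZ, so ZW runs at -148.4°; with |ZW| = 16.1, W = (-24.66, 9.365). ∠ZWK = 129.6° gives WK at -98.00° from the x-axis; with |WK| = 19.3, K = (-27.35, -9.747). ∠WKP = 43.7° gives KP at 38.30° from the x-axis; with |KP| = 8.5, P = (-20.68, -4.479). ∠KPB = 122.5° gives PB at 95.80° from the x-axis; with |PB| = 21.5, B = (-22.85, 16.91). Then |LB| = |B − L| = 28.43.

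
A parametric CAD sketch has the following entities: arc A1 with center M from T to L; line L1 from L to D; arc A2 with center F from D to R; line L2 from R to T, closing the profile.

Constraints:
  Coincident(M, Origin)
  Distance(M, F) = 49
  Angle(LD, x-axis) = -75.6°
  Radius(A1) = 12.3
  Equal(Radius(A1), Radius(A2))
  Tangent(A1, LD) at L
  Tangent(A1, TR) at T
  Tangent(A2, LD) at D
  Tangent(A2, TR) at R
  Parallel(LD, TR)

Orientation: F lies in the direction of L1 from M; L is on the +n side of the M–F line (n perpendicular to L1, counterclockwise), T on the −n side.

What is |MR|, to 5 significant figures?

50.520

The slot axis is L1's direction at -75.6°, so u = (cos -75.6°, sin -75.6°) = (0.24869, -0.96858) and n = (−sin -75.6°, cos -75.6°) = (0.96858, 0.24869). M is at the origin and F lies 49.0 along u from M, so F = 49.0·u = (12.186, -47.461). Tangency of A1 to both parallel lines with radius 12.3 puts L and T at M ± 12.3·n: L = (11.914, 3.0589), T = (-11.914, -3.0589). Equal radii place D and R the same way about F: D = F + 12.3·n = (24.099, -44.402), R = F − 12.3·n = (0.27223, -50.519). Then |MR| = |R − M| = 50.520.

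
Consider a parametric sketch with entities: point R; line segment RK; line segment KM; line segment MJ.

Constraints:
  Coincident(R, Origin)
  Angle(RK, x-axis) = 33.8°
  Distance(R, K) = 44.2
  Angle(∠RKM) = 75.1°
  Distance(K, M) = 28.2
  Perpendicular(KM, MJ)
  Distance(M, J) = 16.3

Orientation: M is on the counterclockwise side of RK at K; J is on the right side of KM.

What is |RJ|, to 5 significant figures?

61.368

R is at the origin; RK runs at 33.8° with length 44.2, so K = 44.2·(cos 33.8°, sin 33.8°) = (36.730, 24.588). ∠RKM = 75.1°, so KM runs at 33.8° + (180° − 75.1°) = 138.70° from the x-axis; with |KM| = 28.2, M = K + 28.2·(cos 138.70°, sin 138.70°) = (15.544, 43.200). The perpendicularity gives MJ at right angles to KM; with |MJ| = 16.3 on the right of KM, J = M + 16.3·(0.66000, 0.75126) = (26.302, 55.446). Then |RJ| = |J − R| = 61.368.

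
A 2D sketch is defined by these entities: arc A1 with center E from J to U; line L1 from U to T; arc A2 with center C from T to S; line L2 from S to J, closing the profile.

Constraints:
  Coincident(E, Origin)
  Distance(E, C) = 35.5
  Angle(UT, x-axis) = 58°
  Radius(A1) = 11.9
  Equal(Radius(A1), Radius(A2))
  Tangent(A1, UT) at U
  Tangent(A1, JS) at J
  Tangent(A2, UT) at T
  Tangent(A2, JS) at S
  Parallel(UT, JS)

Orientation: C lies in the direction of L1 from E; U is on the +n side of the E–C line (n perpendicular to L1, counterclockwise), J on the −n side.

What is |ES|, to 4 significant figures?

37.44

The slot axis is L1's direction at 58.0°, so u = (cos 58.0°, sin 58.0°) = (0.5299, 0.8480) and n = (−sin 58.0°, cos 58.0°) = (-0.8480, 0.5299). E is at the origin and C lies 35.5 along u from E, so C = 35.5·u = (18.81, 30.11). Tangency of A1 to both parallel lines with radius 11.9 puts U and J at E ± 11.9·n: U = (-10.09, 6.306), J = (10.09, -6.306). Equal radii place T and S the same way about C: T = C + 11.9·n = (8.720, 36.41), S = C − 11.9·n = (28.90, 23.80). Then |ES| = |S − E| = 37.44.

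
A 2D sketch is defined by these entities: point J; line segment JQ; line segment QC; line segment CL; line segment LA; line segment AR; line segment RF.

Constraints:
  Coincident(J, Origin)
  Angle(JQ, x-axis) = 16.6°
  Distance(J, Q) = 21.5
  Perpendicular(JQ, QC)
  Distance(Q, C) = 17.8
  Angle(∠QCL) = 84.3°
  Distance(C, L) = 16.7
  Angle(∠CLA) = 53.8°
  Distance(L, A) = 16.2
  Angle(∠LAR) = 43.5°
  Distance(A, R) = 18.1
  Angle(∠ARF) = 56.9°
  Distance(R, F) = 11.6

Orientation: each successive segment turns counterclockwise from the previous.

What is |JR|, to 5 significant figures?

27.467

∠CLA = 53.8° gives LA at -31.500° from the x-axis; with |LA| = 16.2, A = (13.880, 8.3990). ∠LAR = 43.5° gives AR at 105.00° from the x-axis; with |AR| = 18.1, R = (9.1958, 25.882). Then |JR| = |R − J| = 27.467.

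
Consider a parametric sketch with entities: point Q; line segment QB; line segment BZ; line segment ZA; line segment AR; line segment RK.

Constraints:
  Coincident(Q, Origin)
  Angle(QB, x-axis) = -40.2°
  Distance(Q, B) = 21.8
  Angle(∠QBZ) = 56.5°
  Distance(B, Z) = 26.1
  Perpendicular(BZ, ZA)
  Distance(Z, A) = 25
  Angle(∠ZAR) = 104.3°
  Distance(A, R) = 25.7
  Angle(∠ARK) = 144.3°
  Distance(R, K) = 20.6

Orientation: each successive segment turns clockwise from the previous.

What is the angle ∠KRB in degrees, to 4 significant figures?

66.41°

∠ZAR = 104.3° gives AR at 30.60° from the x-axis; with |AR| = 25.7, R = (6.704, 15.68). ∠ARK = 144.3° gives RK at -5.100° from the x-axis; with |RK| = 20.6, K = (27.22, 13.85). Then cos ∠KRB = RK·RB / (|RK||RB|), giving 66.41°.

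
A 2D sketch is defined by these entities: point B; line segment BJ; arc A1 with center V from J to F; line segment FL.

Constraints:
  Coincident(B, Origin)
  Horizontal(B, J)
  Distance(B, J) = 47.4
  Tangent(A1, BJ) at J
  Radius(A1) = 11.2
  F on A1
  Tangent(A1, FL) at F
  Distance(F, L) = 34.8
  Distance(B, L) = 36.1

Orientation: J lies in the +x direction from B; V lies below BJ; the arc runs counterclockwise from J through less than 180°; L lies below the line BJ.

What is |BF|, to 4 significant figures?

38.81

B is at the origin; B and J share the same y with |BJ| = 47.4 and J on the +x side, so J = (47.40, 0.000). The tangent condition forces VJ to be normal to BJ, so V = J + (0, -11.2) = (47.40, -11.20). Since VF ⟂ FL (tangency), |VL| = √(11.2² + 34.8²) = 36.56 regardless of where F sits on A1. So L lies on both circle(B, 36.1) and circle(V, 36.56); the below-BJ intersection is L = (17.17, -31.76). F is the foot of the tangent from L: F = (38.57, -4.313).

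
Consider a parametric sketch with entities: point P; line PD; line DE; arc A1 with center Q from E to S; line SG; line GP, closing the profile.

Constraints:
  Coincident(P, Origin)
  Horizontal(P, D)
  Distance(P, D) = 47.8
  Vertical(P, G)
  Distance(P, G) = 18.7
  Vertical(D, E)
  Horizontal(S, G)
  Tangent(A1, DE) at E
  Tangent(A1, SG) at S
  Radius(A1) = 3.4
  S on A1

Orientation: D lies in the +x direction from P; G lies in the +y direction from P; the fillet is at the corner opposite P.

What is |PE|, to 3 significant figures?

50.2

P is at the origin; P and D share the same y with |PD| = 47.8 and D on the +x side, so D = (47.8, 0.00). P and G share the same x with |PG| = 18.7 and G on the +y side, so G = (0.00, 18.7). The virtual corner opposite P is at (47.8, 18.7). Since A1 is tangent to DE there, QE ⟂ DE and A1 meets SG tangentially, so QS is at right angles to SG, with radius 3.4, so the center Q sits 3.4 in from both sides at Q = (44.4, 15.3). That places the tangent points at E = (47.8, 15.3) on DE and S = (44.4, 18.7) on SG. Then |PE| = |E − P| = 50.2.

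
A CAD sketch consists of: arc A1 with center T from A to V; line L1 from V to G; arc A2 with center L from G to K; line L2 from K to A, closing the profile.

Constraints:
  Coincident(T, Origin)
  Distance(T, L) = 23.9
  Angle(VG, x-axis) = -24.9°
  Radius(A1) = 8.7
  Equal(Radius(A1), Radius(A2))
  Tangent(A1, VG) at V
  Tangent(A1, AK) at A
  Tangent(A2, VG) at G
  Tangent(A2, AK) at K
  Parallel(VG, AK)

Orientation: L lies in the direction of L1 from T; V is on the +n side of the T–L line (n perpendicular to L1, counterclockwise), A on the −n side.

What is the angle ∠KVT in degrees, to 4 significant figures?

53.94°

Tangency of A1 to both parallel lines with radius 8.7 puts V and A at T ± 8.7·n: V = (3.663, 7.891), A = (-3.663, -7.891). Equal radii place G and K the same way about L: G = L + 8.7·n = (25.34, -2.171), K = L − 8.7·n = (18.02, -17.95). Then cos ∠KVT = VK·VT / (|VK||VT|), giving 53.94°.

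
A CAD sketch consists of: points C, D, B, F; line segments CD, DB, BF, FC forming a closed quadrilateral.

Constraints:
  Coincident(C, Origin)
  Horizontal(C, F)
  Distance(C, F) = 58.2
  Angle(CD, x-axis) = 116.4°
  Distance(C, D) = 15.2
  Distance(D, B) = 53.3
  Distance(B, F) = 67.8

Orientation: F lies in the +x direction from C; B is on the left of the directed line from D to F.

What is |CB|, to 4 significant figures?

62.26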